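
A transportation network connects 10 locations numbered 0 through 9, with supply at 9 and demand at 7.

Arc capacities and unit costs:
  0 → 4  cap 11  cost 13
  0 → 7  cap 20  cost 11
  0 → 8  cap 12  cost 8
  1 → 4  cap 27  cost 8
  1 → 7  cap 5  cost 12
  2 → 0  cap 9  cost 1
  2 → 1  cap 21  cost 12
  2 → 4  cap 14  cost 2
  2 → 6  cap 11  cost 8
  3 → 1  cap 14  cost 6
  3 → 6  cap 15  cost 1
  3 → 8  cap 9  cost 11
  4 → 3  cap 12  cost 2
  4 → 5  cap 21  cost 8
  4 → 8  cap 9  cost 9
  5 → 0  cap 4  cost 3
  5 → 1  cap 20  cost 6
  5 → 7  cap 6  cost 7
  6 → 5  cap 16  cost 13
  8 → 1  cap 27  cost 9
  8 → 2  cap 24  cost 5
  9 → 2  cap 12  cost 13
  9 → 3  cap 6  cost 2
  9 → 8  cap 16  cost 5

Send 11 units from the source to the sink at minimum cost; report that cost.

Minimum cost for 11 units: 232

shortest-cost path #1: 9→3→1→7 push 5 @ unit cost 20 (adds 100)
shortest-cost path #2: 9→8→2→0→7 push 6 @ unit cost 22 (adds 132)
total cost = 232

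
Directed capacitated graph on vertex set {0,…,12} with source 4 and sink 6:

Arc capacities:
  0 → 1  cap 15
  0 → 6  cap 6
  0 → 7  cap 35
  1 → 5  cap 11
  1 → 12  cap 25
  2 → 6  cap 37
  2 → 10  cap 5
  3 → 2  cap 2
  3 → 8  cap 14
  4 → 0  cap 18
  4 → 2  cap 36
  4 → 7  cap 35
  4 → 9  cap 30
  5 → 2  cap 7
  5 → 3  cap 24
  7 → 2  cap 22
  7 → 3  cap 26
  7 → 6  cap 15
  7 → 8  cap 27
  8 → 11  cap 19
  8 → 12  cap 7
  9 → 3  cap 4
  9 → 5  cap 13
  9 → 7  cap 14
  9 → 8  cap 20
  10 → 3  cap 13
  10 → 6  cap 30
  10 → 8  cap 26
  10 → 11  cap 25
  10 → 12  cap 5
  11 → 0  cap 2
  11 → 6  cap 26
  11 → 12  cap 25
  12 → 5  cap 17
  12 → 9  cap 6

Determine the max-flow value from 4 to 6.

augment #1: 4→0→6 bottleneck 6, total now 6
augment #2: 4→2→6 bottleneck 36, total now 42
augment #3: 4→7→6 bottleneck 15, total now 57
augment #4: 4→7→2→6 bottleneck 1, total now 58
augment #5: 4→7→2→10→6 bottleneck 5, total now 63
augment #6: 4→7→8→11→6 bottleneck 14, total now 77
augment #7: 4→9→8→11→6 bottleneck 5, total now 82

Maximum flow value: 82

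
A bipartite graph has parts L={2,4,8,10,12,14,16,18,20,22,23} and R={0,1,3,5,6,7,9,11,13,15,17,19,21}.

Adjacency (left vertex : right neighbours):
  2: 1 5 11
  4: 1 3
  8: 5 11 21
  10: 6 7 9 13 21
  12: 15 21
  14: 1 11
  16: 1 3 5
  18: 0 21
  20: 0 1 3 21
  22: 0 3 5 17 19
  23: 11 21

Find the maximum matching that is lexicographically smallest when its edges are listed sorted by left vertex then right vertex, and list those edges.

Lex-smallest maximum matching: {(2,1), (4,3), (8,5), (10,6), (12,15), (14,11), (18,0), (20,21), (22,17)}

|M| = 9 (so the lex-smallest maximum matching has 9 edges)
process left vertices in ascending order; for each, take the smallest-labelled available neighbour that still permits 9 edges overall, or leave it unmatched if none does
lex-smallest matching: {2-1, 4-3, 8-5, 10-6, 12-15, 14-11, 18-0, 20-21, 22-17}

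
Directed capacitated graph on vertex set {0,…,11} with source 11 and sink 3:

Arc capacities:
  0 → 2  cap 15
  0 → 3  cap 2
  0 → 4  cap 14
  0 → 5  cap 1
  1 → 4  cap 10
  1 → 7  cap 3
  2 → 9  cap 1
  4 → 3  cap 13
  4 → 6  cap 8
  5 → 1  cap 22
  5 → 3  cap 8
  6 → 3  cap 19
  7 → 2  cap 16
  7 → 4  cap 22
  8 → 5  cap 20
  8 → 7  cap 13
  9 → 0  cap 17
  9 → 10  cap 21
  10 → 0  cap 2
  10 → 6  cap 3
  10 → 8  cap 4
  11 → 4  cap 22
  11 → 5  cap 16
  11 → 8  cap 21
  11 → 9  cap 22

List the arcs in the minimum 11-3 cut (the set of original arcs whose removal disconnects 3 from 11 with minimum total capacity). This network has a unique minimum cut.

Min-cut arcs: {(0,3), (4,3), (4,6), (5,3), (10,6)} (total capacity 34)

augment #1: 11→4→3 push 13
augment #2: 11→5→3 push 8
augment #3: 11→4→6→3 push 8
augment #4: 11→9→0→3 push 2
augment #5: 11→9→10→6→3 push 3
max flow = 34; residual-reachable set from 11 gives S-side
cut edges (S→T): {(0,3), (4,3), (4,6), (5,3), (10,6)} total cap 34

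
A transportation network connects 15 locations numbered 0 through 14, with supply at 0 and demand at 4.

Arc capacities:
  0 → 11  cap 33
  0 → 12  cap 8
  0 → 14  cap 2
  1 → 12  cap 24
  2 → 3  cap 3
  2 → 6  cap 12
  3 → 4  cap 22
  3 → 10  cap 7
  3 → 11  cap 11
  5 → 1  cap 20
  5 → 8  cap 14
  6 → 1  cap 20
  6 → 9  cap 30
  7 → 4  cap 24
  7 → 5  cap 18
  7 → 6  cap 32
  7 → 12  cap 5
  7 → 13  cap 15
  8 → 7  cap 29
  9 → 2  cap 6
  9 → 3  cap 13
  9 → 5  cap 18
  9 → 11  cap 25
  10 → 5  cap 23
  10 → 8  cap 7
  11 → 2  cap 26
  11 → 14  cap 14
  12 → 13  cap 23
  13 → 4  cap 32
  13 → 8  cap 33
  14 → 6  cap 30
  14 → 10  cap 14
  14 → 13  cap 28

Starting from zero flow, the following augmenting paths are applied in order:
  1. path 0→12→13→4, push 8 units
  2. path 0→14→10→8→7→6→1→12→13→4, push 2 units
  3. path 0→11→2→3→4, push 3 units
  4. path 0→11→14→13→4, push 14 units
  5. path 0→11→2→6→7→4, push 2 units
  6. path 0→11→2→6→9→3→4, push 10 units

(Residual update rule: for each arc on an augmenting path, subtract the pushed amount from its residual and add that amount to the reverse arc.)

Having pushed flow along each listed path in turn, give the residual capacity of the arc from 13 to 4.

after path 1 (0→12→13→4, push 8): res(13,4)=24
after path 2 (0→14→10→8→7→6→1→12→13→4, push 2): res(13,4)=22
after path 3 (0→11→2→3→4, push 3): res(13,4)=22
after path 4 (0→11→14→13→4, push 14): res(13,4)=8
after path 5 (0→11→2→6→7→4, push 2): res(13,4)=8
after path 6 (0→11→2→6→9→3→4, push 10): res(13,4)=8

Residual capacity of (13,4): 8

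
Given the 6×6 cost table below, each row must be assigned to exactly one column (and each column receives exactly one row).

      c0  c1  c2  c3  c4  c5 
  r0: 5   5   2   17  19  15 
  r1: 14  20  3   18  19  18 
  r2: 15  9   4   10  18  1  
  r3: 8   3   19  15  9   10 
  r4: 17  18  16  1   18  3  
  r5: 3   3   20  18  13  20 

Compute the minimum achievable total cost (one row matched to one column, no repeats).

Minimum assignment cost: 22

one of 2 optimal assignments: row0→col0 (cost 5), row1→col2 (cost 3), row2→col5 (cost 1), row3→col4 (cost 9), row4→col3 (cost 1), row5→col1 (cost 3)
total = 5 + 3 + 1 + 9 + 1 + 3 = 22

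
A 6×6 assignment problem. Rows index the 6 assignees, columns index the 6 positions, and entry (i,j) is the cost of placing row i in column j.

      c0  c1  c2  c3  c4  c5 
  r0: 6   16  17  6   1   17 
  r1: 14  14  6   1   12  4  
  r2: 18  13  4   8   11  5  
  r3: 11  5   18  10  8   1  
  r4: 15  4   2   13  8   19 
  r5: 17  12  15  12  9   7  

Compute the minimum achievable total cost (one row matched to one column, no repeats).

Minimum assignment cost: 25

optimal assignment: row0→col0 (cost 6), row1→col3 (cost 1), row2→col2 (cost 4), row3→col5 (cost 1), row4→col1 (cost 4), row5→col4 (cost 9)
total = 6 + 1 + 4 + 1 + 4 + 9 = 25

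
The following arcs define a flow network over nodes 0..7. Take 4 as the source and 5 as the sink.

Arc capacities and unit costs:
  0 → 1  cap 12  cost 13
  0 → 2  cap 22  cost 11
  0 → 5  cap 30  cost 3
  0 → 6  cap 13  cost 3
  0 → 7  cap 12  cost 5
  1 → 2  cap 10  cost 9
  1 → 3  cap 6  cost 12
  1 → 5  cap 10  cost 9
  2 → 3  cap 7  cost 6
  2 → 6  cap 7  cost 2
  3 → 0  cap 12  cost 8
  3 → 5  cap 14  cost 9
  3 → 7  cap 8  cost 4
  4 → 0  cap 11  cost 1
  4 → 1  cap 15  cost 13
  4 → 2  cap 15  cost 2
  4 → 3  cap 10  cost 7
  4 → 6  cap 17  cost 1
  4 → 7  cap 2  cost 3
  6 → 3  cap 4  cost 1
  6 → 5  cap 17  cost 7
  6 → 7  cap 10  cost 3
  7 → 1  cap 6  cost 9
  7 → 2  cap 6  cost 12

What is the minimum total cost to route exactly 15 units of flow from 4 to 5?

Minimum cost for 15 units: 76

shortest-cost path #1: 4→0→5 push 11 @ unit cost 4 (adds 44)
shortest-cost path #2: 4→6→5 push 4 @ unit cost 8 (adds 32)
total cost = 76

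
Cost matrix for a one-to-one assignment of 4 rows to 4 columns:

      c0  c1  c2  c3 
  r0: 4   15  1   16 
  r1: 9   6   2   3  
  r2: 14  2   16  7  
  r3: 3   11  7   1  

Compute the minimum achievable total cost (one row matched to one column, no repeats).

one of 2 optimal assignments: row0→col0 (cost 4), row1→col2 (cost 2), row2→col1 (cost 2), row3→col3 (cost 1)
total = 4 + 2 + 2 + 1 = 9

Minimum assignment cost: 9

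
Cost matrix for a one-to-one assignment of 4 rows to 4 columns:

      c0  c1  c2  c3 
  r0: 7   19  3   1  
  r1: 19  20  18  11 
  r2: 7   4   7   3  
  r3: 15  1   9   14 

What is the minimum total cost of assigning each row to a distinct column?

optimal assignment: row0→col2 (cost 3), row1→col3 (cost 11), row2→col0 (cost 7), row3→col1 (cost 1)
total = 3 + 11 + 7 + 1 = 22

Minimum assignment cost: 22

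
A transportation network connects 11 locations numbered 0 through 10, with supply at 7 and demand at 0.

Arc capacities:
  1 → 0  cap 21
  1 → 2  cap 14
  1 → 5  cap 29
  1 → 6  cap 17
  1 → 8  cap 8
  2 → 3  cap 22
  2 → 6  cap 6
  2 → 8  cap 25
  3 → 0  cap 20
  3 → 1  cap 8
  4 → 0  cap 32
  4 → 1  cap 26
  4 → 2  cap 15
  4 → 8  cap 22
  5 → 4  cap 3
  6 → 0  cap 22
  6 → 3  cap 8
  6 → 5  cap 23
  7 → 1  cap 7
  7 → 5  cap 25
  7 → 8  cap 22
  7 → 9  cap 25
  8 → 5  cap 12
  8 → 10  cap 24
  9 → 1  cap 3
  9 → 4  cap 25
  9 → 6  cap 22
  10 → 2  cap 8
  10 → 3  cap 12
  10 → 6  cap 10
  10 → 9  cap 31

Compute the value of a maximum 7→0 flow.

augment #1: 7→1→0 bottleneck 7, total now 7
augment #2: 7→5→4→0 bottleneck 3, total now 10
augment #3: 7→9→1→0 bottleneck 3, total now 13
augment #4: 7→9→4→0 bottleneck 22, total now 35
augment #5: 7→8→10→3→0 bottleneck 12, total now 47
augment #6: 7→8→10→6→0 bottleneck 10, total now 57

Maximum flow value: 57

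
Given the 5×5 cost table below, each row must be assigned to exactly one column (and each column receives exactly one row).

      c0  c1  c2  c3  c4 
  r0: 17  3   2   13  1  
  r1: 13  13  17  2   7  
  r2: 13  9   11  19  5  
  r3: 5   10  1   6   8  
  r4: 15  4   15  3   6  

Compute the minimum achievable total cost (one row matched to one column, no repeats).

Minimum assignment cost: 18

optimal assignment: row0→col2 (cost 2), row1→col3 (cost 2), row2→col4 (cost 5), row3→col0 (cost 5), row4→col1 (cost 4)
total = 2 + 2 + 5 + 5 + 4 = 18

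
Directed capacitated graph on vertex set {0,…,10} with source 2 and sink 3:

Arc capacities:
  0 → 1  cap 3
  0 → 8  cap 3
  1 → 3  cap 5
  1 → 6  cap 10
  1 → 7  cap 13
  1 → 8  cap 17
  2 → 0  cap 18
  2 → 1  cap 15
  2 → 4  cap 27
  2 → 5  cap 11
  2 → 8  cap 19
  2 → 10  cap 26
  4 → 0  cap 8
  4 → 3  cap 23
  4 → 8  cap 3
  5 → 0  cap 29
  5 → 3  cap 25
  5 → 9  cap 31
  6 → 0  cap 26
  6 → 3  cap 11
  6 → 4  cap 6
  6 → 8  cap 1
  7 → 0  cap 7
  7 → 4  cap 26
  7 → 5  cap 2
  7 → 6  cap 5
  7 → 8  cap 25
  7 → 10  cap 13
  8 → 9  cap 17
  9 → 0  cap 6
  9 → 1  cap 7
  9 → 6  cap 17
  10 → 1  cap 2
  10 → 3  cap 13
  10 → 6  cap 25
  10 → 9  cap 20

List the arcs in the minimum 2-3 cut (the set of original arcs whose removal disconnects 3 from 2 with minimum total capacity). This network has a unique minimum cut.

Min-cut arcs: {(1,3), (2,5), (4,3), (6,3), (7,5), (10,3)} (total capacity 65)

augment #1: 2→1→3 push 5
augment #2: 2→4→3 push 23
augment #3: 2→5→3 push 11
augment #4: 2→10→3 push 13
augment #5: 2→1→6→3 push 10
augment #6: 2→10→6→3 push 1
augment #7: 2→0→1→7→5→3 push 2
max flow = 65; residual-reachable set from 2 gives S-side
cut edges (S→T): {(1,3), (2,5), (4,3), (6,3), (7,5), (10,3)} total cap 65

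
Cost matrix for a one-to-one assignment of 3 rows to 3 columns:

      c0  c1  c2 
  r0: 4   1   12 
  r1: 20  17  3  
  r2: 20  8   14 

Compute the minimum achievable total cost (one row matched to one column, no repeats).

optimal assignment: row0→col0 (cost 4), row1→col2 (cost 3), row2→col1 (cost 8)
total = 4 + 3 + 8 = 15

Minimum assignment cost: 15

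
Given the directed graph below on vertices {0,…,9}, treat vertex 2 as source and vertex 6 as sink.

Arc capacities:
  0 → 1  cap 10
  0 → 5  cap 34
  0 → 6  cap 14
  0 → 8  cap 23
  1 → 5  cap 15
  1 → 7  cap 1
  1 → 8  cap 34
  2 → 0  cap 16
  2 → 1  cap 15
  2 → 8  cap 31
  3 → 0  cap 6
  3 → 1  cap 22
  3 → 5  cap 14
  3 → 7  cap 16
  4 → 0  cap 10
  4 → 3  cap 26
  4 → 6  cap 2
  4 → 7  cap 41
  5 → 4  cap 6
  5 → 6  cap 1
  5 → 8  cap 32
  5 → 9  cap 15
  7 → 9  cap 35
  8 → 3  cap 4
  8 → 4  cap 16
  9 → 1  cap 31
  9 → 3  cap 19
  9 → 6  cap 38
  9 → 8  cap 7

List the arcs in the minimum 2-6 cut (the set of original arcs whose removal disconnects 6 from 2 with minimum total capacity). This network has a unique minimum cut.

Min-cut arcs: {(2,0), (2,1), (8,3), (8,4)} (total capacity 51)

augment #1: 2→0→6 push 14
augment #2: 2→0→5→6 push 1
augment #3: 2→8→4→6 push 2
augment #4: 2→0→5→9→6 push 1
augment #5: 2→1→5→9→6 push 14
augment #6: 2→1→7→9→6 push 1
augment #7: 2→8→3→7→9→6 push 4
augment #8: 2→8→4→7→9→6 push 14
max flow = 51; residual-reachable set from 2 gives S-side
cut edges (S→T): {(2,0), (2,1), (8,3), (8,4)} total cap 51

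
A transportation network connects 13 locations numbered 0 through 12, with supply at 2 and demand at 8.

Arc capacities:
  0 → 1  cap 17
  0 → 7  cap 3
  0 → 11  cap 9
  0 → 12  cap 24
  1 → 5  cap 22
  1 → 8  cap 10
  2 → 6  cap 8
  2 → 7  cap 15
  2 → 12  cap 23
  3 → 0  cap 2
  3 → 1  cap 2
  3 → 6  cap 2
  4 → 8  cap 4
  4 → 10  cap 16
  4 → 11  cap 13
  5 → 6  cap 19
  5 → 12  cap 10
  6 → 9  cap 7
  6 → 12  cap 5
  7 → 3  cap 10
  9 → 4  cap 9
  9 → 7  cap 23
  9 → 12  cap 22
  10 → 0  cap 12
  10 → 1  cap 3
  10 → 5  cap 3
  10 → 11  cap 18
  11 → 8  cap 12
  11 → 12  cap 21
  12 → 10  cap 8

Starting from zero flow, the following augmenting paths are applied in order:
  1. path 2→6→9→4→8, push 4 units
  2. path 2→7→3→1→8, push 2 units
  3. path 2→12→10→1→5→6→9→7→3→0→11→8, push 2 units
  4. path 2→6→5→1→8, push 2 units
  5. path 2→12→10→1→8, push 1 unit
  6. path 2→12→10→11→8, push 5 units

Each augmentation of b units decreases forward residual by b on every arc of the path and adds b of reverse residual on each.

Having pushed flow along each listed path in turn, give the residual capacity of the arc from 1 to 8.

Residual capacity of (1,8): 5

after path 1 (2→6→9→4→8, push 4): res(1,8)=10
after path 2 (2→7→3→1→8, push 2): res(1,8)=8
after path 3 (2→12→10→1→5→6→9→7→3→0→11→8, push 2): res(1,8)=8
after path 4 (2→6→5→1→8, push 2): res(1,8)=6
after path 5 (2→12→10→1→8, push 1): res(1,8)=5
after path 6 (2→12→10→11→8, push 5): res(1,8)=5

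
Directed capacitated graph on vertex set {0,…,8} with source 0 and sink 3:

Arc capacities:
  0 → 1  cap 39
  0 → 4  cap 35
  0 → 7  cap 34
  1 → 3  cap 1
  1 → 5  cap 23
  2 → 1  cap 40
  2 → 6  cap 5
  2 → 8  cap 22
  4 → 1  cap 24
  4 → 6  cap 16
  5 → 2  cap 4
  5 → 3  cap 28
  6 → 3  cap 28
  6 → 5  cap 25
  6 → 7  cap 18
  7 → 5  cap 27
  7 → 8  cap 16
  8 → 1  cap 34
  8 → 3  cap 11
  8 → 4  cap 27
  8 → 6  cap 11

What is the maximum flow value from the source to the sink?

Maximum flow value: 65

augment #1: 0→1→3 bottleneck 1, total now 1
augment #2: 0→1→5→3 bottleneck 23, total now 24
augment #3: 0→4→6→3 bottleneck 16, total now 40
augment #4: 0→7→5→3 bottleneck 5, total now 45
augment #5: 0→7→8→3 bottleneck 11, total now 56
augment #6: 0→7→8→6→3 bottleneck 5, total now 61
augment #7: 0→7→5→2→6→3 bottleneck 4, total now 65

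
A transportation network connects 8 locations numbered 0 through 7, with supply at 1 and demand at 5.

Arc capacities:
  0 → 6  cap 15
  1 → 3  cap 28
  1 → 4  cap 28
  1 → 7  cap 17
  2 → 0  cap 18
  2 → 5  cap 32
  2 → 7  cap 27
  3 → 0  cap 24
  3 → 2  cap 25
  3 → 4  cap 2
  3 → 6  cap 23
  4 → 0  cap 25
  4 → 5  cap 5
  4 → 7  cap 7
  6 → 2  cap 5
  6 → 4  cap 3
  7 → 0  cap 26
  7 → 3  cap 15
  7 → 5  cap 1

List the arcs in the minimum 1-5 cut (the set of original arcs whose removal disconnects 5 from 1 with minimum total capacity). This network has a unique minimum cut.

Min-cut arcs: {(3,2), (4,5), (6,2), (7,5)} (total capacity 36)

augment #1: 1→4→5 push 5
augment #2: 1→7→5 push 1
augment #3: 1→3→2→5 push 25
augment #4: 1→3→6→2→5 push 3
augment #5: 1→4→0→6→2→5 push 2
max flow = 36; residual-reachable set from 1 gives S-side
cut edges (S→T): {(3,2), (4,5), (6,2), (7,5)} total cap 36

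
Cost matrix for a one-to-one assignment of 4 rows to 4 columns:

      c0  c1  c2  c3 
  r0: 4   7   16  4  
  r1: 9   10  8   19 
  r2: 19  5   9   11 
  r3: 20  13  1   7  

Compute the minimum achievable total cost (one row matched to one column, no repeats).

optimal assignment: row0→col3 (cost 4), row1→col0 (cost 9), row2→col1 (cost 5), row3→col2 (cost 1)
total = 4 + 9 + 5 + 1 = 19

Minimum assignment cost: 19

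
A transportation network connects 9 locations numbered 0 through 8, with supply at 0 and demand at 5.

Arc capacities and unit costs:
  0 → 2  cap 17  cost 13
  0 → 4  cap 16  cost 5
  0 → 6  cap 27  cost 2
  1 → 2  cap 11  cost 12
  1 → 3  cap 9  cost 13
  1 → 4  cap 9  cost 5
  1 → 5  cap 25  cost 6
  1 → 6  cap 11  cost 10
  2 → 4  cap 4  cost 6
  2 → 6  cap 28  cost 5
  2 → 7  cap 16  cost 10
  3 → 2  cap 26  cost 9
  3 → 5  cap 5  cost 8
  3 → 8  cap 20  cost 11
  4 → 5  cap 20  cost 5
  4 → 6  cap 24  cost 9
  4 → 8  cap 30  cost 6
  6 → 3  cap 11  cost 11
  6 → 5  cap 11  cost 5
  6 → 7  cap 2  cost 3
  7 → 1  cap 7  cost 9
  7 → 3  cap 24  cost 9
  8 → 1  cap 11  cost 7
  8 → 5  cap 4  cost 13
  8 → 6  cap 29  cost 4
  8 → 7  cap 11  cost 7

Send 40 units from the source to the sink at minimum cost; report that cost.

shortest-cost path #1: 0→6→5 push 11 @ unit cost 7 (adds 77)
shortest-cost path #2: 0→4→5 push 16 @ unit cost 10 (adds 160)
shortest-cost path #3: 0→6→7→1→5 push 2 @ unit cost 20 (adds 40)
shortest-cost path #4: 0→6→3→5 push 5 @ unit cost 21 (adds 105)
shortest-cost path #5: 0→2→4→5 push 4 @ unit cost 24 (adds 96)
shortest-cost path #6: 0→6→3→8→5 push 2 @ unit cost 37 (adds 74)
total cost = 552

Minimum cost for 40 units: 552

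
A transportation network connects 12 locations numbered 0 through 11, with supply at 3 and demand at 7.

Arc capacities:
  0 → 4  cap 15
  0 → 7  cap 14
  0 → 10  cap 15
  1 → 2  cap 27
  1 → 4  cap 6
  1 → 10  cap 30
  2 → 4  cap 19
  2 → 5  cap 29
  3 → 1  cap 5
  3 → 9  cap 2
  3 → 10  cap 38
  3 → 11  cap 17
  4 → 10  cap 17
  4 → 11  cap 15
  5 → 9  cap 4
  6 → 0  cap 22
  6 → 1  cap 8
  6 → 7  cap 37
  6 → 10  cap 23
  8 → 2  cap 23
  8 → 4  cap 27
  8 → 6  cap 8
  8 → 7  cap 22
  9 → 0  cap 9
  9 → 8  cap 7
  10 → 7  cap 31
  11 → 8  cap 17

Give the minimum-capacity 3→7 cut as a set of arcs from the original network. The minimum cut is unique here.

Min-cut arcs: {(3,9), (5,9), (10,7), (11,8)} (total capacity 54)

augment #1: 3→10→7 push 31
augment #2: 3→9→0→7 push 2
augment #3: 3→11→8→7 push 17
augment #4: 3→1→2→5→9→0→7 push 4
max flow = 54; residual-reachable set from 3 gives S-side
cut edges (S→T): {(3,9), (5,9), (10,7), (11,8)} total cap 54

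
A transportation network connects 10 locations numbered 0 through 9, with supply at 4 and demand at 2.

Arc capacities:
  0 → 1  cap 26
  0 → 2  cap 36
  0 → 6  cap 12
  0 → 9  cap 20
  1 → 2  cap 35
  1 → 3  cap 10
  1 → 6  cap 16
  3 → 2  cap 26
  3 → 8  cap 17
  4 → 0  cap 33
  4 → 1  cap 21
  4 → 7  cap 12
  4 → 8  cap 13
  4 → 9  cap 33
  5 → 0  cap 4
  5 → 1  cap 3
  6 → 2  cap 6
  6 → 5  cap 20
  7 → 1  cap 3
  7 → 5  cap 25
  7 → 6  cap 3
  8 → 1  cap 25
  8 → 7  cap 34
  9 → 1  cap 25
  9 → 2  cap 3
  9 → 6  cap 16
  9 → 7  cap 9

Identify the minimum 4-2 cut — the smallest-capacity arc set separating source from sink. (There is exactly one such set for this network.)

augment #1: 4→0→2 push 33
augment #2: 4→1→2 push 21
augment #3: 4→9→2 push 3
augment #4: 4→7→1→2 push 3
augment #5: 4→7→6→2 push 3
augment #6: 4→8→1→2 push 11
augment #7: 4→9→6→2 push 3
augment #8: 4→7→5→0→2 push 3
augment #9: 4→8→1→3→2 push 2
augment #10: 4→9→1→3→2 push 8
max flow = 90; residual-reachable set from 4 gives S-side
cut edges (S→T): {(0,2), (1,2), (1,3), (6,2), (9,2)} total cap 90

Min-cut arcs: {(0,2), (1,2), (1,3), (6,2), (9,2)} (total capacity 90)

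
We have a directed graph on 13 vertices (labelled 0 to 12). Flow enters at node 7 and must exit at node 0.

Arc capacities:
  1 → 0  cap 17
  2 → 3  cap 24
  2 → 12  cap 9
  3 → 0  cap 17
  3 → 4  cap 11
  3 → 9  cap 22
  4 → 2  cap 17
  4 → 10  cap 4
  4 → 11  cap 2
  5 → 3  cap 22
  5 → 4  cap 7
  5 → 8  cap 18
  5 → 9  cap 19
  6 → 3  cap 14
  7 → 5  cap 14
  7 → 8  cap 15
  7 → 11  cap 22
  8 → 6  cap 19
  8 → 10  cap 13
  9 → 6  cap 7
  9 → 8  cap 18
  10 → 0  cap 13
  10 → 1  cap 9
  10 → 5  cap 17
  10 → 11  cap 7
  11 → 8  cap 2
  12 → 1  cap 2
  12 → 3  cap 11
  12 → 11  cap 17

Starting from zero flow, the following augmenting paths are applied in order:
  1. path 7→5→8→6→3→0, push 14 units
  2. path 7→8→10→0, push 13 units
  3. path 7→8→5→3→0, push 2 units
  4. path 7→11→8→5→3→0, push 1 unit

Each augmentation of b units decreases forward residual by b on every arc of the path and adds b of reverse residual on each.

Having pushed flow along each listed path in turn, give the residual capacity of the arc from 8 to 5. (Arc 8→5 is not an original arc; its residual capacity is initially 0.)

after path 1 (7→5→8→6→3→0, push 14): res(8,5)=14
after path 2 (7→8→10→0, push 13): res(8,5)=14
after path 3 (7→8→5→3→0, push 2): res(8,5)=12
after path 4 (7→11→8→5→3→0, push 1): res(8,5)=11

Residual capacity of (8,5): 11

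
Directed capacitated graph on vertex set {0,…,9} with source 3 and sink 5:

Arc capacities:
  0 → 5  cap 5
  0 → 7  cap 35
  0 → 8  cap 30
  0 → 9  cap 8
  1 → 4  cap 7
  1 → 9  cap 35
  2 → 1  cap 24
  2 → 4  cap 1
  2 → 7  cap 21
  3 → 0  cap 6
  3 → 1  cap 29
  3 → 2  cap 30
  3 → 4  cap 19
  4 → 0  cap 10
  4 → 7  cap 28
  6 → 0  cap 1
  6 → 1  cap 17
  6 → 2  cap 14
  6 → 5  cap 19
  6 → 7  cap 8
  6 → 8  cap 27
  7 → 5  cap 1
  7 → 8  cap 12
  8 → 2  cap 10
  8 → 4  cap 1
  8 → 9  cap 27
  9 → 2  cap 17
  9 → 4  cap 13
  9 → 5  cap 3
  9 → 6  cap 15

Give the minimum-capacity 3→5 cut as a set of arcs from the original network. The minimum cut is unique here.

Min-cut arcs: {(0,5), (7,5), (9,5), (9,6)} (total capacity 24)

augment #1: 3→0→5 push 5
augment #2: 3→0→7→5 push 1
augment #3: 3→1→9→5 push 3
augment #4: 3→1→9→6→5 push 15
max flow = 24; residual-reachable set from 3 gives S-side
cut edges (S→T): {(0,5), (7,5), (9,5), (9,6)} total cap 24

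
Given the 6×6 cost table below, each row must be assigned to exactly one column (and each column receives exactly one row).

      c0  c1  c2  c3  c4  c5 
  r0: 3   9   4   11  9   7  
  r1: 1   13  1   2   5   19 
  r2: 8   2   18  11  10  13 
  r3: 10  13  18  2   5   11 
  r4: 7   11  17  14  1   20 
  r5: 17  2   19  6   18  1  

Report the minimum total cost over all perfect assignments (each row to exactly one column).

Minimum assignment cost: 10

optimal assignment: row0→col0 (cost 3), row1→col2 (cost 1), row2→col1 (cost 2), row3→col3 (cost 2), row4→col4 (cost 1), row5→col5 (cost 1)
total = 3 + 1 + 2 + 2 + 1 + 1 = 10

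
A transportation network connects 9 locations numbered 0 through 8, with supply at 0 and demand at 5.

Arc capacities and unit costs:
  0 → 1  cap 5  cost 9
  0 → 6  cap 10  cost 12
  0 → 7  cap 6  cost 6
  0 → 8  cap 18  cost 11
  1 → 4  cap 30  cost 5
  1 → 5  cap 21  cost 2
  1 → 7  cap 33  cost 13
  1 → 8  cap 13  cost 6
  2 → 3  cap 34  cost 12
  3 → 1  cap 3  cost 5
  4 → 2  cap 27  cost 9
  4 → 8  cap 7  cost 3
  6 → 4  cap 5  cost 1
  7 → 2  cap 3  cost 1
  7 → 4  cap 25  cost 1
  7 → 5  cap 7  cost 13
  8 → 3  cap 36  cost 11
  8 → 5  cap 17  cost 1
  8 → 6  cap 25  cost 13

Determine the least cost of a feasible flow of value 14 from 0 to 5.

shortest-cost path #1: 0→1→5 push 5 @ unit cost 11 (adds 55)
shortest-cost path #2: 0→7→4→8→5 push 6 @ unit cost 11 (adds 66)
shortest-cost path #3: 0→8→5 push 3 @ unit cost 12 (adds 36)
total cost = 157

Minimum cost for 14 units: 157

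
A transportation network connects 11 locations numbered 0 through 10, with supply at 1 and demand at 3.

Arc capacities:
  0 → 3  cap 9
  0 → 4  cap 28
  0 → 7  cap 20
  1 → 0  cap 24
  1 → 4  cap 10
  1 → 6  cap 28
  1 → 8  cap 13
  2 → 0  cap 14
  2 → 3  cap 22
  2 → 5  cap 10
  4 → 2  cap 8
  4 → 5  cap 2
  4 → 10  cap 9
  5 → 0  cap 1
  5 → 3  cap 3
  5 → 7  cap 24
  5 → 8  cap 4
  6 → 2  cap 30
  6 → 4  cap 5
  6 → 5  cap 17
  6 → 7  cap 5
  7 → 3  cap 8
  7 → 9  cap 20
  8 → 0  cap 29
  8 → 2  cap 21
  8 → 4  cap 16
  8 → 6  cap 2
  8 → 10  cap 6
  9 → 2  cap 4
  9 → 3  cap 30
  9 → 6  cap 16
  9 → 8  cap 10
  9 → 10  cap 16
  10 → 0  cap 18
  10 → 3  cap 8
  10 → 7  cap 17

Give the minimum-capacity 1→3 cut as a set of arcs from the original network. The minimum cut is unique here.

Min-cut arcs: {(0,3), (2,3), (5,3), (7,3), (7,9), (10,3)} (total capacity 70)

augment #1: 1→0→3 push 9
augment #2: 1→0→7→3 push 8
augment #3: 1→4→2→3 push 8
augment #4: 1→4→5→3 push 2
augment #5: 1→6→2→3 push 14
augment #6: 1→6→5→3 push 1
augment #7: 1→8→10→3 push 6
augment #8: 1→0→4→10→3 push 2
augment #9: 1→0→7→9→3 push 5
augment #10: 1→6→7→9→3 push 5
augment #11: 1→6→5→7→9→3 push 8
augment #12: 1→8→0→7→9→3 push 2
max flow = 70; residual-reachable set from 1 gives S-side
cut edges (S→T): {(0,3), (2,3), (5,3), (7,3), (7,9), (10,3)} total cap 70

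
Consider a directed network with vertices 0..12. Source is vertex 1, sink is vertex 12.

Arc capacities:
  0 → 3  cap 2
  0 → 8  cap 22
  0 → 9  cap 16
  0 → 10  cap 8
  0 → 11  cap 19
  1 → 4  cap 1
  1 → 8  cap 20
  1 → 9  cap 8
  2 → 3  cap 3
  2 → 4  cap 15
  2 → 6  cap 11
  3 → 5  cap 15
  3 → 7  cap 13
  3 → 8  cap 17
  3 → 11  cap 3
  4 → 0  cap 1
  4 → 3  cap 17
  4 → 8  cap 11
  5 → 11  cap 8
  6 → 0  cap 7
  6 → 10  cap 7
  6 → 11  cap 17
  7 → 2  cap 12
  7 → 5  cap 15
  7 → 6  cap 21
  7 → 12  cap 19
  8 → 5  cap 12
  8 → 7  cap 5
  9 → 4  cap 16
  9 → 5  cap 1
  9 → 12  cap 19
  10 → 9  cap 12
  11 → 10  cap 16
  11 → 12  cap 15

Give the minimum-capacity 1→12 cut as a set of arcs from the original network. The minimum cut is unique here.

Min-cut arcs: {(1,4), (1,9), (5,11), (8,7)} (total capacity 22)

augment #1: 1→9→12 push 8
augment #2: 1→8→7→12 push 5
augment #3: 1→4→0→9→12 push 1
augment #4: 1→8→5→11→12 push 8
max flow = 22; residual-reachable set from 1 gives S-side
cut edges (S→T): {(1,4), (1,9), (5,11), (8,7)} total cap 22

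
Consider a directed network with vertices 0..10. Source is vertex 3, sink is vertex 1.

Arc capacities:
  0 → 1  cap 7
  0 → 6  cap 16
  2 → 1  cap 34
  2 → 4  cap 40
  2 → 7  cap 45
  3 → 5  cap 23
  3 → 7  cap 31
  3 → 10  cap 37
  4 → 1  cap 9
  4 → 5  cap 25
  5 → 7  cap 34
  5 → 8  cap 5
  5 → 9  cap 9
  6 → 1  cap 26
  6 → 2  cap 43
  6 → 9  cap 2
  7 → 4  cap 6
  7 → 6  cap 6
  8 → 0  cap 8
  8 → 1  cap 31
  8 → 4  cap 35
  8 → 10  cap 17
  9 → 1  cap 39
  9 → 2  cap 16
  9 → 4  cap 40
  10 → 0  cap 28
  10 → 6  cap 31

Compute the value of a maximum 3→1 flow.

augment #1: 3→5→8→1 bottleneck 5, total now 5
augment #2: 3→5→9→1 bottleneck 9, total now 14
augment #3: 3→7→4→1 bottleneck 6, total now 20
augment #4: 3→7→6→1 bottleneck 6, total now 26
augment #5: 3→10→0→1 bottleneck 7, total now 33
augment #6: 3→10→6→1 bottleneck 20, total now 53
augment #7: 3→10→6→2→1 bottleneck 10, total now 63

Maximum flow value: 63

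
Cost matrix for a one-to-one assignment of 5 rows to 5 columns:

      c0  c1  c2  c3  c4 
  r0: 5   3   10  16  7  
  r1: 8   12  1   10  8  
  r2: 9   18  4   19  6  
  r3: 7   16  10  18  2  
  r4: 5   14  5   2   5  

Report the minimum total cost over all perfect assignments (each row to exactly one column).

Minimum assignment cost: 17

optimal assignment: row0→col1 (cost 3), row1→col2 (cost 1), row2→col0 (cost 9), row3→col4 (cost 2), row4→col3 (cost 2)
total = 3 + 1 + 9 + 2 + 2 = 17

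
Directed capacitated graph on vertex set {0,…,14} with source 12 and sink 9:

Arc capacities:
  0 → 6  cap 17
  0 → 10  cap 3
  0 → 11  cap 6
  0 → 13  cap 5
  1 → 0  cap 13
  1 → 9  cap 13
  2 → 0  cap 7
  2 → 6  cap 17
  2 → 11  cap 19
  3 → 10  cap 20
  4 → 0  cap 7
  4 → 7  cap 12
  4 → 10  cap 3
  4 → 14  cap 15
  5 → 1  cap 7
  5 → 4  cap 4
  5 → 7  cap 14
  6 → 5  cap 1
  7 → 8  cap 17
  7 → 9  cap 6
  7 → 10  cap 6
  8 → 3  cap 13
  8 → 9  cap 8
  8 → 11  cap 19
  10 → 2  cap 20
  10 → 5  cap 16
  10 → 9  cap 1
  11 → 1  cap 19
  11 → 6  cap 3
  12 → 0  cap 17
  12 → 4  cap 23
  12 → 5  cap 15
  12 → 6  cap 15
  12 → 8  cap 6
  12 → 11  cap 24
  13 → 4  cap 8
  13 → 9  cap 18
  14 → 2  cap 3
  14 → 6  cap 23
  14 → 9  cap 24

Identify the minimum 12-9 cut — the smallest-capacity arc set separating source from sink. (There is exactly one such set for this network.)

Min-cut arcs: {(0,13), (1,9), (4,14), (7,9), (8,9), (10,9)} (total capacity 48)

augment #1: 12→8→9 push 6
augment #2: 12→0→10→9 push 1
augment #3: 12→0→13→9 push 5
augment #4: 12→4→7→9 push 6
augment #5: 12→4→14→9 push 15
augment #6: 12→5→1→9 push 7
augment #7: 12→11→1→9 push 6
augment #8: 12→4→7→8→9 push 2
max flow = 48; residual-reachable set from 12 gives S-side
cut edges (S→T): {(0,13), (1,9), (4,14), (7,9), (8,9), (10,9)} total cap 48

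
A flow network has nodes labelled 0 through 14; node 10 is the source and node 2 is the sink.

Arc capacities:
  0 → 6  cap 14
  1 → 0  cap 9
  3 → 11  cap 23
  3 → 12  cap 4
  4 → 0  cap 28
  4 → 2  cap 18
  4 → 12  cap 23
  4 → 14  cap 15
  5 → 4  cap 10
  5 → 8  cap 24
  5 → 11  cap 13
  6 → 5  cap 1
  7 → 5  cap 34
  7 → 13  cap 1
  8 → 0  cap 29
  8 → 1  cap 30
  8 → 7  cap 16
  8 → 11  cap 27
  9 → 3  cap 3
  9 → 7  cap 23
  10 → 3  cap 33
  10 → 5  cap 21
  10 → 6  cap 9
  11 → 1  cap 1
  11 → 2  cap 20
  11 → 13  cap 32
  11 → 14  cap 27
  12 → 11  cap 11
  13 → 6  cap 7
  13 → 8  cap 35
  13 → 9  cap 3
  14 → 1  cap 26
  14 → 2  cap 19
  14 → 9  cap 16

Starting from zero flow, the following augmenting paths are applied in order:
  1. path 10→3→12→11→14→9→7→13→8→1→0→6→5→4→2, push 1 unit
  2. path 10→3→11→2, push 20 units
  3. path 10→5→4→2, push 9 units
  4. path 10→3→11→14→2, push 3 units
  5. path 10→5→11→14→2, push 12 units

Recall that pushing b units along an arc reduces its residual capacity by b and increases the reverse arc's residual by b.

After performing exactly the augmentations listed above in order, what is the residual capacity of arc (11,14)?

after path 1 (10→3→12→11→14→9→7→13→8→1→0→6→5→4→2, push 1): res(11,14)=26
after path 2 (10→3→11→2, push 20): res(11,14)=26
after path 3 (10→5→4→2, push 9): res(11,14)=26
after path 4 (10→3→11→14→2, push 3): res(11,14)=23
after path 5 (10→5→11→14→2, push 12): res(11,14)=11

Residual capacity of (11,14): 11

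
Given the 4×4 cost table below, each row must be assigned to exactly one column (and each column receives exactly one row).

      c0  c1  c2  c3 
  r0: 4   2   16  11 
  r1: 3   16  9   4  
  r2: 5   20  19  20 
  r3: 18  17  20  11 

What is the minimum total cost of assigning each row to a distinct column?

Minimum assignment cost: 27

optimal assignment: row0→col1 (cost 2), row1→col2 (cost 9), row2→col0 (cost 5), row3→col3 (cost 11)
total = 2 + 9 + 5 + 11 = 27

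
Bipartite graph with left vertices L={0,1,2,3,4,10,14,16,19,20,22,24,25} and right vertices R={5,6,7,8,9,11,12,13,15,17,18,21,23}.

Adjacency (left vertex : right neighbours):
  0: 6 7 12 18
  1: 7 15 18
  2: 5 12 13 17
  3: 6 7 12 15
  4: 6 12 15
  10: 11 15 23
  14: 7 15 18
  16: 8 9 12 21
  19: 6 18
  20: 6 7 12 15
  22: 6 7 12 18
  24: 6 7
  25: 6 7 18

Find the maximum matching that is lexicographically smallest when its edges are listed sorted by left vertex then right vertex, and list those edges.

Lex-smallest maximum matching: {(0,6), (1,7), (2,5), (3,12), (4,15), (10,11), (14,18), (16,8)}

|M| = 8 (so the lex-smallest maximum matching has 8 edges)
process left vertices in ascending order; for each, take the smallest-labelled available neighbour that still permits 8 edges overall, or leave it unmatched if none does
lex-smallest matching: {0-6, 1-7, 2-5, 3-12, 4-15, 10-11, 14-18, 16-8}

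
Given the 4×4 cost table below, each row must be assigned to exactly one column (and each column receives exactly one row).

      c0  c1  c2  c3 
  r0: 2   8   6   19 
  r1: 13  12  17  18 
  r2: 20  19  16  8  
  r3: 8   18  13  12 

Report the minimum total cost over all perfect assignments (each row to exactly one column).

optimal assignment: row0→col2 (cost 6), row1→col1 (cost 12), row2→col3 (cost 8), row3→col0 (cost 8)
total = 6 + 12 + 8 + 8 = 34

Minimum assignment cost: 34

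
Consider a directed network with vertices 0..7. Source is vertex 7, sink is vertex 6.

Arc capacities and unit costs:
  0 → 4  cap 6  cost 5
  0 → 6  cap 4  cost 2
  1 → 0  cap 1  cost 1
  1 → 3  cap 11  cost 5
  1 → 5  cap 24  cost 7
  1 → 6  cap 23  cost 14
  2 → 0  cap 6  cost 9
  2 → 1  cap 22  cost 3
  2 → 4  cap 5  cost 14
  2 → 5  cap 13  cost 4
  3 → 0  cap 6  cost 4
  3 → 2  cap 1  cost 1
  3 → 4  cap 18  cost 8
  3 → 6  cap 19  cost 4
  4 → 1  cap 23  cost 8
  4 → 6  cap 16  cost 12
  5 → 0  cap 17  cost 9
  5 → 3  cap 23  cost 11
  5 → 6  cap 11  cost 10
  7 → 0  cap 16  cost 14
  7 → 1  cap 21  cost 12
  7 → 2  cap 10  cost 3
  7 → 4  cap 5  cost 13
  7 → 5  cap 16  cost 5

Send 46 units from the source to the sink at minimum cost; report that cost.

shortest-cost path #1: 7→2→1→0→6 push 1 @ unit cost 9 (adds 9)
shortest-cost path #2: 7→2→0→6 push 3 @ unit cost 14 (adds 42)
shortest-cost path #3: 7→5→6 push 11 @ unit cost 15 (adds 165)
shortest-cost path #4: 7→2→1→3→6 push 6 @ unit cost 15 (adds 90)
shortest-cost path #5: 7→0→2→1→3→6 push 3 @ unit cost 17 (adds 51)
shortest-cost path #6: 7→5→3→6 push 5 @ unit cost 20 (adds 100)
shortest-cost path #7: 7→1→3→6 push 2 @ unit cost 21 (adds 42)
shortest-cost path #8: 7→4→6 push 5 @ unit cost 25 (adds 125)
shortest-cost path #9: 7→1→6 push 10 @ unit cost 26 (adds 260)
total cost = 884

Minimum cost for 46 units: 884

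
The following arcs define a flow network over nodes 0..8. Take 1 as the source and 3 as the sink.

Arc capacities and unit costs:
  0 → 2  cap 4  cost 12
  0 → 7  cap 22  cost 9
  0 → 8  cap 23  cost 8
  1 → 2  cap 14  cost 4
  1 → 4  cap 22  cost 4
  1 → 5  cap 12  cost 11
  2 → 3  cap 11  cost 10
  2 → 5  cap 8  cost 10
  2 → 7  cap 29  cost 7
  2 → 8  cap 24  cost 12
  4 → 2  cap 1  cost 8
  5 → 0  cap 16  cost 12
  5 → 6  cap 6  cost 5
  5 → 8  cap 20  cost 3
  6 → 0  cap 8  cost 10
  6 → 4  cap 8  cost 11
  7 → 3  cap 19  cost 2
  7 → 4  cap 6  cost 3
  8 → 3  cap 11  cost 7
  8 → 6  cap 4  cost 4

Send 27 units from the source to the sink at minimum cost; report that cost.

Minimum cost for 27 units: 468

shortest-cost path #1: 1→2→7→3 push 14 @ unit cost 13 (adds 182)
shortest-cost path #2: 1→5→8→3 push 11 @ unit cost 21 (adds 231)
shortest-cost path #3: 1→4→2→7→3 push 1 @ unit cost 21 (adds 21)
shortest-cost path #4: 1→5→0→7→3 push 1 @ unit cost 34 (adds 34)
total cost = 468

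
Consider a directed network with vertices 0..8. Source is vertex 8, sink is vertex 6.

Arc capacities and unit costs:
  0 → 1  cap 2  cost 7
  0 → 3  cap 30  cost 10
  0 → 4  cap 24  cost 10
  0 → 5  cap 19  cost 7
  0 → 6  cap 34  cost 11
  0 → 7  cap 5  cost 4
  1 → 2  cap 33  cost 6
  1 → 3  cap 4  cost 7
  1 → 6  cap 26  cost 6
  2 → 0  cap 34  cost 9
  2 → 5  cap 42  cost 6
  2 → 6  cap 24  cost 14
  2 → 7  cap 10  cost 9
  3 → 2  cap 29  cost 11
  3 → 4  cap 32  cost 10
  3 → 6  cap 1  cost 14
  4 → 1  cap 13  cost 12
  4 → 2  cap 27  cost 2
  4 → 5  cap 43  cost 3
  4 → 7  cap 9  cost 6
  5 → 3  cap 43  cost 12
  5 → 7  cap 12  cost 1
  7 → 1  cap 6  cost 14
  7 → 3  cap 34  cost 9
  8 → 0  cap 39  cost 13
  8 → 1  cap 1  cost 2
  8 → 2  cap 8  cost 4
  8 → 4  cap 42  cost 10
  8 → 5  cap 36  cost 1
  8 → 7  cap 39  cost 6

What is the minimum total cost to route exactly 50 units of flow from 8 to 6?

Minimum cost for 50 units: 1125

shortest-cost path #1: 8→1→6 push 1 @ unit cost 8 (adds 8)
shortest-cost path #2: 8→2→6 push 8 @ unit cost 18 (adds 144)
shortest-cost path #3: 8→5→7→1→6 push 6 @ unit cost 22 (adds 132)
shortest-cost path #4: 8→0→6 push 34 @ unit cost 24 (adds 816)
shortest-cost path #5: 8→5→7→3→6 push 1 @ unit cost 25 (adds 25)
total cost = 1125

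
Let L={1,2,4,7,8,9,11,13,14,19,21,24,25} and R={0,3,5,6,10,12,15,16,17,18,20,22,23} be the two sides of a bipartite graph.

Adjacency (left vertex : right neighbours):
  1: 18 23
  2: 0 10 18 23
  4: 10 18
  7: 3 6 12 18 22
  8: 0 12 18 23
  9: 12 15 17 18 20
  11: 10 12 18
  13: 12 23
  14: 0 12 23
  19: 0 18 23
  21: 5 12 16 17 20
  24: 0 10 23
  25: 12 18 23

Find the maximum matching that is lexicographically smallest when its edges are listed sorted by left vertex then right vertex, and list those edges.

Lex-smallest maximum matching: {(1,18), (2,0), (4,10), (7,3), (8,12), (9,15), (13,23), (21,5)}

|M| = 8 (so the lex-smallest maximum matching has 8 edges)
process left vertices in ascending order; for each, take the smallest-labelled available neighbour that still permits 8 edges overall, or leave it unmatched if none does
lex-smallest matching: {1-18, 2-0, 4-10, 7-3, 8-12, 9-15, 13-23, 21-5}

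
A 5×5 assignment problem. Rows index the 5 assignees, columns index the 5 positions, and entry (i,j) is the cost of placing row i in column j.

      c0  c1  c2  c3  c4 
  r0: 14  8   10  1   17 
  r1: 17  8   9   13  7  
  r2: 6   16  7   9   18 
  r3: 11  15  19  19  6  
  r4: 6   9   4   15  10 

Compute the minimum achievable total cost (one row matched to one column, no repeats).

optimal assignment: row0→col3 (cost 1), row1→col1 (cost 8), row2→col0 (cost 6), row3→col4 (cost 6), row4→col2 (cost 4)
total = 1 + 8 + 6 + 6 + 4 = 25

Minimum assignment cost: 25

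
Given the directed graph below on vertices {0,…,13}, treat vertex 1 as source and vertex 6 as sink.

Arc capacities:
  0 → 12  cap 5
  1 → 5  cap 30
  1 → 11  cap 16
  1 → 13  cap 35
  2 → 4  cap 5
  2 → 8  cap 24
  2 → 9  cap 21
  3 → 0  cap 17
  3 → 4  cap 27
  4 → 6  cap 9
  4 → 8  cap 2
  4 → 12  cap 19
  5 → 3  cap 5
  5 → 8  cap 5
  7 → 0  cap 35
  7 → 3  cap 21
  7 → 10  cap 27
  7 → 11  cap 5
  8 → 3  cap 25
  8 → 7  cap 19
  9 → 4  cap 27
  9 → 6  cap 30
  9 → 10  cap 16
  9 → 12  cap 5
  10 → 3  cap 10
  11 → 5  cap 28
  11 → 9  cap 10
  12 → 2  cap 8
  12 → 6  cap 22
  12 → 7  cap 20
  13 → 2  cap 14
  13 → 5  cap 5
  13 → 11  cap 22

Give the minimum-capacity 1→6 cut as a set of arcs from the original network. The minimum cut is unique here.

Min-cut arcs: {(5,3), (5,8), (11,9), (13,2)} (total capacity 34)

augment #1: 1→11→9→6 push 10
augment #2: 1→5→3→4→6 push 5
augment #3: 1→13→2→4→6 push 4
augment #4: 1→13→2→9→6 push 10
augment #5: 1→5→8→3→0→12→6 push 5
max flow = 34; residual-reachable set from 1 gives S-side
cut edges (S→T): {(5,3), (5,8), (11,9), (13,2)} total cap 34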